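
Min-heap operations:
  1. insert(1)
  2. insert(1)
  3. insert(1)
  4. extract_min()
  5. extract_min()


insert(1) -> [1]
insert(1) -> [1, 1]
insert(1) -> [1, 1, 1]
extract_min()->1, [1, 1]
extract_min()->1, [1]

Final heap: [1]


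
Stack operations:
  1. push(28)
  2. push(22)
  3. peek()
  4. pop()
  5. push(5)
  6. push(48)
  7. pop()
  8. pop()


push(28) -> [28]
push(22) -> [28, 22]
peek()->22
pop()->22, [28]
push(5) -> [28, 5]
push(48) -> [28, 5, 48]
pop()->48, [28, 5]
pop()->5, [28]

Final stack: [28]


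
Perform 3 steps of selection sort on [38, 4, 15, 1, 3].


Initial: [38, 4, 15, 1, 3]
Step 1: min=1 at 3
  Swap: [1, 4, 15, 38, 3]
Step 2: min=3 at 4
  Swap: [1, 3, 15, 38, 4]
Step 3: min=4 at 4
  Swap: [1, 3, 4, 38, 15]

After 3 steps: [1, 3, 4, 38, 15]


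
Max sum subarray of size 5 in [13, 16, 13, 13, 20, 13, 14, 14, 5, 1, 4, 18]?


[0:5]: 75
[1:6]: 75
[2:7]: 73
[3:8]: 74
[4:9]: 66
[5:10]: 47
[6:11]: 38
[7:12]: 42

Max: 75 at [0:5]


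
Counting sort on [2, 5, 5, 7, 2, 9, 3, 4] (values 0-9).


Input: [2, 5, 5, 7, 2, 9, 3, 4]
Counts: [0, 0, 2, 1, 1, 2, 0, 1, 0, 1]

Sorted: [2, 2, 3, 4, 5, 5, 7, 9]


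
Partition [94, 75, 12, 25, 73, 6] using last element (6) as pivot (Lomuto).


Pivot: 6
Place pivot at 0: [6, 75, 12, 25, 73, 94]

Partitioned: [6, 75, 12, 25, 73, 94]


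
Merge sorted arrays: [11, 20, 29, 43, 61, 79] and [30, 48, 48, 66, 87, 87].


Take 11 from A
Take 20 from A
Take 29 from A
Take 30 from B
Take 43 from A
Take 48 from B
Take 48 from B
Take 61 from A
Take 66 from B
Take 79 from A

Merged: [11, 20, 29, 30, 43, 48, 48, 61, 66, 79, 87, 87]


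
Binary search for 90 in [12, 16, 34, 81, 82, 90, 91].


Step 1: lo=0, hi=6, mid=3, val=81
Step 2: lo=4, hi=6, mid=5, val=90

Found at index 5


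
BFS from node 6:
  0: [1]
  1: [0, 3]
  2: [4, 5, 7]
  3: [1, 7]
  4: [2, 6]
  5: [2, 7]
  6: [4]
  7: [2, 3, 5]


Visit 6, enqueue [4]
Visit 4, enqueue [2]
Visit 2, enqueue [5, 7]
Visit 5, enqueue []
Visit 7, enqueue [3]
Visit 3, enqueue [1]
Visit 1, enqueue [0]
Visit 0, enqueue []

BFS order: [6, 4, 2, 5, 7, 3, 1, 0]


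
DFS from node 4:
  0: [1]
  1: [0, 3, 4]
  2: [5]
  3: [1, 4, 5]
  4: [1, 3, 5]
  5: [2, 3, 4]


Visit 4, push [5, 3, 1]
Visit 1, push [3, 0]
Visit 0, push []
Visit 3, push [5]
Visit 5, push [2]
Visit 2, push []

DFS order: [4, 1, 0, 3, 5, 2]


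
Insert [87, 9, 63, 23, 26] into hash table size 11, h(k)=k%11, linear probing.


Insert 87: h=10 -> slot 10
Insert 9: h=9 -> slot 9
Insert 63: h=8 -> slot 8
Insert 23: h=1 -> slot 1
Insert 26: h=4 -> slot 4

Table: [None, 23, None, None, 26, None, None, None, 63, 9, 87]


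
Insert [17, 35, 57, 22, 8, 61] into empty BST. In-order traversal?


Insert 17: root
Insert 35: R from 17
Insert 57: R from 17 -> R from 35
Insert 22: R from 17 -> L from 35
Insert 8: L from 17
Insert 61: R from 17 -> R from 35 -> R from 57

In-order: [8, 17, 22, 35, 57, 61]


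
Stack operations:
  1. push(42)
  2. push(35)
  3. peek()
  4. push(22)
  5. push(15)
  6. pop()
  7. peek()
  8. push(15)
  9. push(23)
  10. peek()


push(42) -> [42]
push(35) -> [42, 35]
peek()->35
push(22) -> [42, 35, 22]
push(15) -> [42, 35, 22, 15]
pop()->15, [42, 35, 22]
peek()->22
push(15) -> [42, 35, 22, 15]
push(23) -> [42, 35, 22, 15, 23]
peek()->23

Final stack: [42, 35, 22, 15, 23]


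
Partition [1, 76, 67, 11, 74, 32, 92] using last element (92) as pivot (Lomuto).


Pivot: 92
  1 <= 92: advance i (no swap)
  76 <= 92: advance i (no swap)
  67 <= 92: advance i (no swap)
  11 <= 92: advance i (no swap)
  74 <= 92: advance i (no swap)
  32 <= 92: advance i (no swap)
Place pivot at 6: [1, 76, 67, 11, 74, 32, 92]

Partitioned: [1, 76, 67, 11, 74, 32, 92]


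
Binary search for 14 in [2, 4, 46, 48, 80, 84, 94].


Step 1: lo=0, hi=6, mid=3, val=48
Step 2: lo=0, hi=2, mid=1, val=4
Step 3: lo=2, hi=2, mid=2, val=46

Not found


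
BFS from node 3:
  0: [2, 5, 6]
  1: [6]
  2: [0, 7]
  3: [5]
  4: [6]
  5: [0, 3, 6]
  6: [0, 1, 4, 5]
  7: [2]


Visit 3, enqueue [5]
Visit 5, enqueue [0, 6]
Visit 0, enqueue [2]
Visit 6, enqueue [1, 4]
Visit 2, enqueue [7]
Visit 1, enqueue []
Visit 4, enqueue []
Visit 7, enqueue []

BFS order: [3, 5, 0, 6, 2, 1, 4, 7]


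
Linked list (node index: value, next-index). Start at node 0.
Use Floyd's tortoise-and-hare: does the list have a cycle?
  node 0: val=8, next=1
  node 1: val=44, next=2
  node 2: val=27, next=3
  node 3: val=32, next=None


Floyd's tortoise (slow, +1) and hare (fast, +2):
  init: slow=0, fast=0
  step 1: slow=1, fast=2
  step 2: fast 2->3->None, no cycle

Cycle: no


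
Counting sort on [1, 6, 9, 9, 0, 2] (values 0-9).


Input: [1, 6, 9, 9, 0, 2]
Counts: [1, 1, 1, 0, 0, 0, 1, 0, 0, 2]

Sorted: [0, 1, 2, 6, 9, 9]


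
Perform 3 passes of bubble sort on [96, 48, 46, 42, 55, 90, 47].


Initial: [96, 48, 46, 42, 55, 90, 47]
Pass 1: [48, 46, 42, 55, 90, 47, 96] (6 swaps)
Pass 2: [46, 42, 48, 55, 47, 90, 96] (3 swaps)
Pass 3: [42, 46, 48, 47, 55, 90, 96] (2 swaps)

After 3 passes: [42, 46, 48, 47, 55, 90, 96]


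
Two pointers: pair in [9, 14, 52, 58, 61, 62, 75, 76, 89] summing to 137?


lo=0(9)+hi=8(89)=98
lo=1(14)+hi=8(89)=103
lo=2(52)+hi=8(89)=141
lo=2(52)+hi=7(76)=128
lo=3(58)+hi=7(76)=134
lo=4(61)+hi=7(76)=137

Yes: 61+76=137


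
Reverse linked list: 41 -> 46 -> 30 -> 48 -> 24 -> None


Step 1: curr=41, set curr.next=prev(None) | reversed so far: 41
Step 2: curr=46, set curr.next=prev(41) | reversed so far: 46 -> 41
Step 3: curr=30, set curr.next=prev(46) | reversed so far: 30 -> 46 -> 41
Step 4: curr=48, set curr.next=prev(30) | reversed so far: 48 -> 30 -> 46 -> 41
Step 5: curr=24, set curr.next=prev(48) | reversed so far: 24 -> 48 -> 30 -> 46 -> 41

24 -> 48 -> 30 -> 46 -> 41 -> None


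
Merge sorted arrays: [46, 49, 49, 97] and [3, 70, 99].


Take 3 from B
Take 46 from A
Take 49 from A
Take 49 from A
Take 70 from B
Take 97 from A

Merged: [3, 46, 49, 49, 70, 97, 99]


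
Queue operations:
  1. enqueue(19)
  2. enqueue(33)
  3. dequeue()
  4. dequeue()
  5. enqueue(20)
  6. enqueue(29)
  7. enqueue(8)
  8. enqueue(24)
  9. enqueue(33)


enqueue(19) -> [19]
enqueue(33) -> [19, 33]
dequeue()->19, [33]
dequeue()->33, []
enqueue(20) -> [20]
enqueue(29) -> [20, 29]
enqueue(8) -> [20, 29, 8]
enqueue(24) -> [20, 29, 8, 24]
enqueue(33) -> [20, 29, 8, 24, 33]

Final queue: [20, 29, 8, 24, 33]


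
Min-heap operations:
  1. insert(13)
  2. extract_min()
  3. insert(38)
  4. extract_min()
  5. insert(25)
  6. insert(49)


insert(13) -> [13]
extract_min()->13, []
insert(38) -> [38]
extract_min()->38, []
insert(25) -> [25]
insert(49) -> [25, 49]

Final heap: [25, 49]


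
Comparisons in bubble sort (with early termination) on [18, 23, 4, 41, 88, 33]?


Algorithm: bubble sort (with early termination)
Input: [18, 23, 4, 41, 88, 33]
Sorted: [4, 18, 23, 33, 41, 88]

12


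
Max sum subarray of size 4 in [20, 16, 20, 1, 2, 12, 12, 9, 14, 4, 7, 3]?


[0:4]: 57
[1:5]: 39
[2:6]: 35
[3:7]: 27
[4:8]: 35
[5:9]: 47
[6:10]: 39
[7:11]: 34
[8:12]: 28

Max: 57 at [0:4]


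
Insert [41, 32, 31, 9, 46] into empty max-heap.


Insert 41: [41]
Insert 32: [41, 32]
Insert 31: [41, 32, 31]
Insert 9: [41, 32, 31, 9]
Insert 46: [46, 41, 31, 9, 32]

Final heap: [46, 41, 31, 9, 32]


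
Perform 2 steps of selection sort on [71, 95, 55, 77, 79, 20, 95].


Initial: [71, 95, 55, 77, 79, 20, 95]
Step 1: min=20 at 5
  Swap: [20, 95, 55, 77, 79, 71, 95]
Step 2: min=55 at 2
  Swap: [20, 55, 95, 77, 79, 71, 95]

After 2 steps: [20, 55, 95, 77, 79, 71, 95]


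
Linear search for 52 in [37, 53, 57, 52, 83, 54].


i=0: 37!=52
i=1: 53!=52
i=2: 57!=52
i=3: 52==52 found!

Found at 3, 4 comps


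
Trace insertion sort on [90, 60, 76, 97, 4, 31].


Initial: [90, 60, 76, 97, 4, 31]
Insert 60: [60, 90, 76, 97, 4, 31]
Insert 76: [60, 76, 90, 97, 4, 31]
Insert 97: [60, 76, 90, 97, 4, 31]
Insert 4: [4, 60, 76, 90, 97, 31]
Insert 31: [4, 31, 60, 76, 90, 97]

Sorted: [4, 31, 60, 76, 90, 97]


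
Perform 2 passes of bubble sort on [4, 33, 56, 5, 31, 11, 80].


Initial: [4, 33, 56, 5, 31, 11, 80]
Pass 1: [4, 33, 5, 31, 11, 56, 80] (3 swaps)
Pass 2: [4, 5, 31, 11, 33, 56, 80] (3 swaps)

After 2 passes: [4, 5, 31, 11, 33, 56, 80]


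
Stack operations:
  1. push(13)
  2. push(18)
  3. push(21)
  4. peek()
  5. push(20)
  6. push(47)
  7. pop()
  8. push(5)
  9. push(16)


push(13) -> [13]
push(18) -> [13, 18]
push(21) -> [13, 18, 21]
peek()->21
push(20) -> [13, 18, 21, 20]
push(47) -> [13, 18, 21, 20, 47]
pop()->47, [13, 18, 21, 20]
push(5) -> [13, 18, 21, 20, 5]
push(16) -> [13, 18, 21, 20, 5, 16]

Final stack: [13, 18, 21, 20, 5, 16]


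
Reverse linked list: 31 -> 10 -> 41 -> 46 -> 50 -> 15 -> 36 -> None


Step 1: curr=31, set curr.next=prev(None) | reversed so far: 31
Step 2: curr=10, set curr.next=prev(31) | reversed so far: 10 -> 31
Step 3: curr=41, set curr.next=prev(10) | reversed so far: 41 -> 10 -> 31
Step 4: curr=46, set curr.next=prev(41) | reversed so far: 46 -> 41 -> 10 -> 31
Step 5: curr=50, set curr.next=prev(46) | reversed so far: 50 -> 46 -> 41 -> 10 -> 31
Step 6: curr=15, set curr.next=prev(50) | reversed so far: 15 -> 50 -> 46 -> 41 -> 10 -> 31
Step 7: curr=36, set curr.next=prev(15) | reversed so far: 36 -> 15 -> 50 -> 46 -> 41 -> 10 -> 31

36 -> 15 -> 50 -> 46 -> 41 -> 10 -> 31 -> None


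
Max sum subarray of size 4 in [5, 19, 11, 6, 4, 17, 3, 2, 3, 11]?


[0:4]: 41
[1:5]: 40
[2:6]: 38
[3:7]: 30
[4:8]: 26
[5:9]: 25
[6:10]: 19

Max: 41 at [0:4]


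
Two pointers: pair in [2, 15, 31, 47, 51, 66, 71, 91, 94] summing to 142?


lo=0(2)+hi=8(94)=96
lo=1(15)+hi=8(94)=109
lo=2(31)+hi=8(94)=125
lo=3(47)+hi=8(94)=141
lo=4(51)+hi=8(94)=145
lo=4(51)+hi=7(91)=142

Yes: 51+91=142


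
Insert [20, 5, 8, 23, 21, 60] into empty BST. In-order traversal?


Insert 20: root
Insert 5: L from 20
Insert 8: L from 20 -> R from 5
Insert 23: R from 20
Insert 21: R from 20 -> L from 23
Insert 60: R from 20 -> R from 23

In-order: [5, 8, 20, 21, 23, 60]


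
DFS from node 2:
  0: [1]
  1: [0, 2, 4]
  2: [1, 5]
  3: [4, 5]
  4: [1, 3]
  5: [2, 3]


Visit 2, push [5, 1]
Visit 1, push [4, 0]
Visit 0, push []
Visit 4, push [3]
Visit 3, push [5]
Visit 5, push []

DFS order: [2, 1, 0, 4, 3, 5]


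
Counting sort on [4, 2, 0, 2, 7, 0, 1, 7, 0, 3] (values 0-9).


Input: [4, 2, 0, 2, 7, 0, 1, 7, 0, 3]
Counts: [3, 1, 2, 1, 1, 0, 0, 2, 0, 0]

Sorted: [0, 0, 0, 1, 2, 2, 3, 4, 7, 7]


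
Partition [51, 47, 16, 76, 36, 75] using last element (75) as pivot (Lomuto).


Pivot: 75
  51 <= 75: advance i (no swap)
  47 <= 75: advance i (no swap)
  16 <= 75: advance i (no swap)
  36 <= 75: swap -> [51, 47, 16, 36, 76, 75]
Place pivot at 4: [51, 47, 16, 36, 75, 76]

Partitioned: [51, 47, 16, 36, 75, 76]


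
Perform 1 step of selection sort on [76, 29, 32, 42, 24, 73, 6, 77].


Initial: [76, 29, 32, 42, 24, 73, 6, 77]
Step 1: min=6 at 6
  Swap: [6, 29, 32, 42, 24, 73, 76, 77]

After 1 step: [6, 29, 32, 42, 24, 73, 76, 77]


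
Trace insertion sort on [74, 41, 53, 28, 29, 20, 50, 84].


Initial: [74, 41, 53, 28, 29, 20, 50, 84]
Insert 41: [41, 74, 53, 28, 29, 20, 50, 84]
Insert 53: [41, 53, 74, 28, 29, 20, 50, 84]
Insert 28: [28, 41, 53, 74, 29, 20, 50, 84]
Insert 29: [28, 29, 41, 53, 74, 20, 50, 84]
Insert 20: [20, 28, 29, 41, 53, 74, 50, 84]
Insert 50: [20, 28, 29, 41, 50, 53, 74, 84]
Insert 84: [20, 28, 29, 41, 50, 53, 74, 84]

Sorted: [20, 28, 29, 41, 50, 53, 74, 84]


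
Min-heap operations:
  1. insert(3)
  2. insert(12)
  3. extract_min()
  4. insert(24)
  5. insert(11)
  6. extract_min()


insert(3) -> [3]
insert(12) -> [3, 12]
extract_min()->3, [12]
insert(24) -> [12, 24]
insert(11) -> [11, 24, 12]
extract_min()->11, [12, 24]

Final heap: [12, 24]


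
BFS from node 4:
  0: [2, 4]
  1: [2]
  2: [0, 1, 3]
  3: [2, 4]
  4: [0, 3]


Visit 4, enqueue [0, 3]
Visit 0, enqueue [2]
Visit 3, enqueue []
Visit 2, enqueue [1]
Visit 1, enqueue []

BFS order: [4, 0, 3, 2, 1]


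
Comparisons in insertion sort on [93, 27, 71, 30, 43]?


Algorithm: insertion sort
Input: [93, 27, 71, 30, 43]
Sorted: [27, 30, 43, 71, 93]

9


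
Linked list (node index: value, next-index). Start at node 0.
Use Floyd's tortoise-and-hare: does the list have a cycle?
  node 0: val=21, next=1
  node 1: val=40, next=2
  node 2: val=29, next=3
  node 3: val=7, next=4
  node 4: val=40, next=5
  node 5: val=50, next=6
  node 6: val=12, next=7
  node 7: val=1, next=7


Floyd's tortoise (slow, +1) and hare (fast, +2):
  init: slow=0, fast=0
  step 1: slow=1, fast=2
  step 2: slow=2, fast=4
  step 3: slow=3, fast=6
  step 4: slow=4, fast=7
  step 5: slow=5, fast=7
  step 6: slow=6, fast=7
  step 7: slow=7, fast=7
  slow == fast at node 7: cycle detected

Cycle: yes


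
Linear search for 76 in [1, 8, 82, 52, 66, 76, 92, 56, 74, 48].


i=0: 1!=76
i=1: 8!=76
i=2: 82!=76
i=3: 52!=76
i=4: 66!=76
i=5: 76==76 found!

Found at 5, 6 comps


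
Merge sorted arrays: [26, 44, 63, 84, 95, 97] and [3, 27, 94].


Take 3 from B
Take 26 from A
Take 27 from B
Take 44 from A
Take 63 from A
Take 84 from A
Take 94 from B

Merged: [3, 26, 27, 44, 63, 84, 94, 95, 97]


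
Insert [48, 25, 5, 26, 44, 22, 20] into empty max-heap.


Insert 48: [48]
Insert 25: [48, 25]
Insert 5: [48, 25, 5]
Insert 26: [48, 26, 5, 25]
Insert 44: [48, 44, 5, 25, 26]
Insert 22: [48, 44, 22, 25, 26, 5]
Insert 20: [48, 44, 22, 25, 26, 5, 20]

Final heap: [48, 44, 22, 25, 26, 5, 20]


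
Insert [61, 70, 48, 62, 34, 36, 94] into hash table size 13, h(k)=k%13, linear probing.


Insert 61: h=9 -> slot 9
Insert 70: h=5 -> slot 5
Insert 48: h=9, 1 probes -> slot 10
Insert 62: h=10, 1 probes -> slot 11
Insert 34: h=8 -> slot 8
Insert 36: h=10, 2 probes -> slot 12
Insert 94: h=3 -> slot 3

Table: [None, None, None, 94, None, 70, None, None, 34, 61, 48, 62, 36]


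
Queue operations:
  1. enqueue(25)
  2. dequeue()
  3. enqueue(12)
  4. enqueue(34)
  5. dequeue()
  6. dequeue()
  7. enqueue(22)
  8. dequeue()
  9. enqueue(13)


enqueue(25) -> [25]
dequeue()->25, []
enqueue(12) -> [12]
enqueue(34) -> [12, 34]
dequeue()->12, [34]
dequeue()->34, []
enqueue(22) -> [22]
dequeue()->22, []
enqueue(13) -> [13]

Final queue: [13]


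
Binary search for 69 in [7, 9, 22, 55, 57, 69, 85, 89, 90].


Step 1: lo=0, hi=8, mid=4, val=57
Step 2: lo=5, hi=8, mid=6, val=85
Step 3: lo=5, hi=5, mid=5, val=69

Found at index 5


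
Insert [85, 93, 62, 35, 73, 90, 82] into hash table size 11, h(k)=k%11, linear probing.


Insert 85: h=8 -> slot 8
Insert 93: h=5 -> slot 5
Insert 62: h=7 -> slot 7
Insert 35: h=2 -> slot 2
Insert 73: h=7, 2 probes -> slot 9
Insert 90: h=2, 1 probes -> slot 3
Insert 82: h=5, 1 probes -> slot 6

Table: [None, None, 35, 90, None, 93, 82, 62, 85, 73, None]


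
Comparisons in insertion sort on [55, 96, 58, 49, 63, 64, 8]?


Algorithm: insertion sort
Input: [55, 96, 58, 49, 63, 64, 8]
Sorted: [8, 49, 55, 58, 63, 64, 96]

16


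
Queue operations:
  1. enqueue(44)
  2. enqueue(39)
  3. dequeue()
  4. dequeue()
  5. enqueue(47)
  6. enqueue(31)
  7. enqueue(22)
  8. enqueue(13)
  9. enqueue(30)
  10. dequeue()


enqueue(44) -> [44]
enqueue(39) -> [44, 39]
dequeue()->44, [39]
dequeue()->39, []
enqueue(47) -> [47]
enqueue(31) -> [47, 31]
enqueue(22) -> [47, 31, 22]
enqueue(13) -> [47, 31, 22, 13]
enqueue(30) -> [47, 31, 22, 13, 30]
dequeue()->47, [31, 22, 13, 30]

Final queue: [31, 22, 13, 30]


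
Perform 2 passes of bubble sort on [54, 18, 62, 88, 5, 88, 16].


Initial: [54, 18, 62, 88, 5, 88, 16]
Pass 1: [18, 54, 62, 5, 88, 16, 88] (3 swaps)
Pass 2: [18, 54, 5, 62, 16, 88, 88] (2 swaps)

After 2 passes: [18, 54, 5, 62, 16, 88, 88]


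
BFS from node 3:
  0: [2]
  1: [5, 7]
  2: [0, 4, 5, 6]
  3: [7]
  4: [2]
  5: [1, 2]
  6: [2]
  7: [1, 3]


Visit 3, enqueue [7]
Visit 7, enqueue [1]
Visit 1, enqueue [5]
Visit 5, enqueue [2]
Visit 2, enqueue [0, 4, 6]
Visit 0, enqueue []
Visit 4, enqueue []
Visit 6, enqueue []

BFS order: [3, 7, 1, 5, 2, 0, 4, 6]


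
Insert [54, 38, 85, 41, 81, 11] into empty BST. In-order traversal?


Insert 54: root
Insert 38: L from 54
Insert 85: R from 54
Insert 41: L from 54 -> R from 38
Insert 81: R from 54 -> L from 85
Insert 11: L from 54 -> L from 38

In-order: [11, 38, 41, 54, 81, 85]


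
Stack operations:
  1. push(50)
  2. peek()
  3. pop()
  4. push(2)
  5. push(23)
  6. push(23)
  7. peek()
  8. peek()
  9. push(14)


push(50) -> [50]
peek()->50
pop()->50, []
push(2) -> [2]
push(23) -> [2, 23]
push(23) -> [2, 23, 23]
peek()->23
peek()->23
push(14) -> [2, 23, 23, 14]

Final stack: [2, 23, 23, 14]


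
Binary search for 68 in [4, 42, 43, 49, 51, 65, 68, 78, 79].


Step 1: lo=0, hi=8, mid=4, val=51
Step 2: lo=5, hi=8, mid=6, val=68

Found at index 6


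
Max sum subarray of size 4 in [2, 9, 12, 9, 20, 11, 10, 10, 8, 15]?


[0:4]: 32
[1:5]: 50
[2:6]: 52
[3:7]: 50
[4:8]: 51
[5:9]: 39
[6:10]: 43

Max: 52 at [2:6]


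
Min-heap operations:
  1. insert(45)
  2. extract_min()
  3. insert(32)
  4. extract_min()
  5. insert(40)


insert(45) -> [45]
extract_min()->45, []
insert(32) -> [32]
extract_min()->32, []
insert(40) -> [40]

Final heap: [40]


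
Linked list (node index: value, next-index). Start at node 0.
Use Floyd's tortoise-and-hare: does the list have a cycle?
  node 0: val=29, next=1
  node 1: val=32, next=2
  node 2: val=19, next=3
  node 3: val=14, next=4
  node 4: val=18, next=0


Floyd's tortoise (slow, +1) and hare (fast, +2):
  init: slow=0, fast=0
  step 1: slow=1, fast=2
  step 2: slow=2, fast=4
  step 3: slow=3, fast=1
  step 4: slow=4, fast=3
  step 5: slow=0, fast=0
  slow == fast at node 0: cycle detected

Cycle: yes


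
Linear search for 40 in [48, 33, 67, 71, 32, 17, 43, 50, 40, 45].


i=0: 48!=40
i=1: 33!=40
i=2: 67!=40
i=3: 71!=40
i=4: 32!=40
i=5: 17!=40
i=6: 43!=40
i=7: 50!=40
i=8: 40==40 found!

Found at 8, 9 comps


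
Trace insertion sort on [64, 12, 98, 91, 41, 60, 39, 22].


Initial: [64, 12, 98, 91, 41, 60, 39, 22]
Insert 12: [12, 64, 98, 91, 41, 60, 39, 22]
Insert 98: [12, 64, 98, 91, 41, 60, 39, 22]
Insert 91: [12, 64, 91, 98, 41, 60, 39, 22]
Insert 41: [12, 41, 64, 91, 98, 60, 39, 22]
Insert 60: [12, 41, 60, 64, 91, 98, 39, 22]
Insert 39: [12, 39, 41, 60, 64, 91, 98, 22]
Insert 22: [12, 22, 39, 41, 60, 64, 91, 98]

Sorted: [12, 22, 39, 41, 60, 64, 91, 98]


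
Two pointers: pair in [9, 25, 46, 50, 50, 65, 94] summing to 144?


lo=0(9)+hi=6(94)=103
lo=1(25)+hi=6(94)=119
lo=2(46)+hi=6(94)=140
lo=3(50)+hi=6(94)=144

Yes: 50+94=144


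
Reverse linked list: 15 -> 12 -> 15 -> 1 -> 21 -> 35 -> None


Step 1: curr=15, set curr.next=prev(None) | reversed so far: 15
Step 2: curr=12, set curr.next=prev(15) | reversed so far: 12 -> 15
Step 3: curr=15, set curr.next=prev(12) | reversed so far: 15 -> 12 -> 15
Step 4: curr=1, set curr.next=prev(15) | reversed so far: 1 -> 15 -> 12 -> 15
Step 5: curr=21, set curr.next=prev(1) | reversed so far: 21 -> 1 -> 15 -> 12 -> 15
Step 6: curr=35, set curr.next=prev(21) | reversed so far: 35 -> 21 -> 1 -> 15 -> 12 -> 15

35 -> 21 -> 1 -> 15 -> 12 -> 15 -> None


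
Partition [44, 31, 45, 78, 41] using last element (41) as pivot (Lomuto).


Pivot: 41
  31 <= 41: swap -> [31, 44, 45, 78, 41]
Place pivot at 1: [31, 41, 45, 78, 44]

Partitioned: [31, 41, 45, 78, 44]


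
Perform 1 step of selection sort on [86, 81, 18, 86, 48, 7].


Initial: [86, 81, 18, 86, 48, 7]
Step 1: min=7 at 5
  Swap: [7, 81, 18, 86, 48, 86]

After 1 step: [7, 81, 18, 86, 48, 86]


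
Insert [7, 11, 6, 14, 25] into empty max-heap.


Insert 7: [7]
Insert 11: [11, 7]
Insert 6: [11, 7, 6]
Insert 14: [14, 11, 6, 7]
Insert 25: [25, 14, 6, 7, 11]

Final heap: [25, 14, 6, 7, 11]


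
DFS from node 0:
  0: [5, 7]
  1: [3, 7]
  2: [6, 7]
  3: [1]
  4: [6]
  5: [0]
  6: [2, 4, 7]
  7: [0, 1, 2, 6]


Visit 0, push [7, 5]
Visit 5, push []
Visit 7, push [6, 2, 1]
Visit 1, push [3]
Visit 3, push []
Visit 2, push [6]
Visit 6, push [4]
Visit 4, push []

DFS order: [0, 5, 7, 1, 3, 2, 6, 4]


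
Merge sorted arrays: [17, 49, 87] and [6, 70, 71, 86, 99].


Take 6 from B
Take 17 from A
Take 49 from A
Take 70 from B
Take 71 from B
Take 86 from B
Take 87 from A

Merged: [6, 17, 49, 70, 71, 86, 87, 99]


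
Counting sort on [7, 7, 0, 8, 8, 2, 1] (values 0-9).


Input: [7, 7, 0, 8, 8, 2, 1]
Counts: [1, 1, 1, 0, 0, 0, 0, 2, 2, 0]

Sorted: [0, 1, 2, 7, 7, 8, 8]


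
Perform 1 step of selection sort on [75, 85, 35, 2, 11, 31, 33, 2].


Initial: [75, 85, 35, 2, 11, 31, 33, 2]
Step 1: min=2 at 3
  Swap: [2, 85, 35, 75, 11, 31, 33, 2]

After 1 step: [2, 85, 35, 75, 11, 31, 33, 2]


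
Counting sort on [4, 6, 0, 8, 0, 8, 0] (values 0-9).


Input: [4, 6, 0, 8, 0, 8, 0]
Counts: [3, 0, 0, 0, 1, 0, 1, 0, 2, 0]

Sorted: [0, 0, 0, 4, 6, 8, 8]


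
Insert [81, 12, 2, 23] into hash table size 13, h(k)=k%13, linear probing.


Insert 81: h=3 -> slot 3
Insert 12: h=12 -> slot 12
Insert 2: h=2 -> slot 2
Insert 23: h=10 -> slot 10

Table: [None, None, 2, 81, None, None, None, None, None, None, 23, None, 12]


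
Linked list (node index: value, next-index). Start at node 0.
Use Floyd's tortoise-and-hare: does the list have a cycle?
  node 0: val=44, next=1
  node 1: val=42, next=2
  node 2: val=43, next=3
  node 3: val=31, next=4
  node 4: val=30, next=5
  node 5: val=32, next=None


Floyd's tortoise (slow, +1) and hare (fast, +2):
  init: slow=0, fast=0
  step 1: slow=1, fast=2
  step 2: slow=2, fast=4
  step 3: fast 4->5->None, no cycle

Cycle: no


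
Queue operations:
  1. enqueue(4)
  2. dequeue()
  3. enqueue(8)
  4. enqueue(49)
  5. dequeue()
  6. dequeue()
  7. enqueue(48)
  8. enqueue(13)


enqueue(4) -> [4]
dequeue()->4, []
enqueue(8) -> [8]
enqueue(49) -> [8, 49]
dequeue()->8, [49]
dequeue()->49, []
enqueue(48) -> [48]
enqueue(13) -> [48, 13]

Final queue: [48, 13]


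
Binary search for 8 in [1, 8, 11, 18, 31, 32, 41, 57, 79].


Step 1: lo=0, hi=8, mid=4, val=31
Step 2: lo=0, hi=3, mid=1, val=8

Found at index 1


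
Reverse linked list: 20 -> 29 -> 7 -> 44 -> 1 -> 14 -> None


Step 1: curr=20, set curr.next=prev(None) | reversed so far: 20
Step 2: curr=29, set curr.next=prev(20) | reversed so far: 29 -> 20
Step 3: curr=7, set curr.next=prev(29) | reversed so far: 7 -> 29 -> 20
Step 4: curr=44, set curr.next=prev(7) | reversed so far: 44 -> 7 -> 29 -> 20
Step 5: curr=1, set curr.next=prev(44) | reversed so far: 1 -> 44 -> 7 -> 29 -> 20
Step 6: curr=14, set curr.next=prev(1) | reversed so far: 14 -> 1 -> 44 -> 7 -> 29 -> 20

14 -> 1 -> 44 -> 7 -> 29 -> 20 -> None


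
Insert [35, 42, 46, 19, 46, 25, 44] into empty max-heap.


Insert 35: [35]
Insert 42: [42, 35]
Insert 46: [46, 35, 42]
Insert 19: [46, 35, 42, 19]
Insert 46: [46, 46, 42, 19, 35]
Insert 25: [46, 46, 42, 19, 35, 25]
Insert 44: [46, 46, 44, 19, 35, 25, 42]

Final heap: [46, 46, 44, 19, 35, 25, 42]


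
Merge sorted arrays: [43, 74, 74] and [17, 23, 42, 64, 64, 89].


Take 17 from B
Take 23 from B
Take 42 from B
Take 43 from A
Take 64 from B
Take 64 from B
Take 74 from A
Take 74 from A

Merged: [17, 23, 42, 43, 64, 64, 74, 74, 89]


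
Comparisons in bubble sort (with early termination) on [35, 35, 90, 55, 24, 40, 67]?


Algorithm: bubble sort (with early termination)
Input: [35, 35, 90, 55, 24, 40, 67]
Sorted: [24, 35, 35, 40, 55, 67, 90]

20


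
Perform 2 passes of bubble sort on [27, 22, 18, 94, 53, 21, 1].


Initial: [27, 22, 18, 94, 53, 21, 1]
Pass 1: [22, 18, 27, 53, 21, 1, 94] (5 swaps)
Pass 2: [18, 22, 27, 21, 1, 53, 94] (3 swaps)

After 2 passes: [18, 22, 27, 21, 1, 53, 94]


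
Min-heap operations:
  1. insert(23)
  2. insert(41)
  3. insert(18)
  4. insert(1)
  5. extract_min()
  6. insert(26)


insert(23) -> [23]
insert(41) -> [23, 41]
insert(18) -> [18, 41, 23]
insert(1) -> [1, 18, 23, 41]
extract_min()->1, [18, 41, 23]
insert(26) -> [18, 26, 23, 41]

Final heap: [18, 26, 23, 41]


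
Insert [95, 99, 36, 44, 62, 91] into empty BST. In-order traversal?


Insert 95: root
Insert 99: R from 95
Insert 36: L from 95
Insert 44: L from 95 -> R from 36
Insert 62: L from 95 -> R from 36 -> R from 44
Insert 91: L from 95 -> R from 36 -> R from 44 -> R from 62

In-order: [36, 44, 62, 91, 95, 99]


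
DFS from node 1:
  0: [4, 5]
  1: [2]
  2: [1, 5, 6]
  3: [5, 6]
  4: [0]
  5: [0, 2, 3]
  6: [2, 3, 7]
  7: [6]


Visit 1, push [2]
Visit 2, push [6, 5]
Visit 5, push [3, 0]
Visit 0, push [4]
Visit 4, push []
Visit 3, push [6]
Visit 6, push [7]
Visit 7, push []

DFS order: [1, 2, 5, 0, 4, 3, 6, 7]


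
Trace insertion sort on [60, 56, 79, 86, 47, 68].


Initial: [60, 56, 79, 86, 47, 68]
Insert 56: [56, 60, 79, 86, 47, 68]
Insert 79: [56, 60, 79, 86, 47, 68]
Insert 86: [56, 60, 79, 86, 47, 68]
Insert 47: [47, 56, 60, 79, 86, 68]
Insert 68: [47, 56, 60, 68, 79, 86]

Sorted: [47, 56, 60, 68, 79, 86]


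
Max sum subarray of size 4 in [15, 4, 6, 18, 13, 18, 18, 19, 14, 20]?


[0:4]: 43
[1:5]: 41
[2:6]: 55
[3:7]: 67
[4:8]: 68
[5:9]: 69
[6:10]: 71

Max: 71 at [6:10]


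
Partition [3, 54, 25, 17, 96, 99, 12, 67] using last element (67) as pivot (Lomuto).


Pivot: 67
  3 <= 67: advance i (no swap)
  54 <= 67: advance i (no swap)
  25 <= 67: advance i (no swap)
  17 <= 67: advance i (no swap)
  12 <= 67: swap -> [3, 54, 25, 17, 12, 99, 96, 67]
Place pivot at 5: [3, 54, 25, 17, 12, 67, 96, 99]

Partitioned: [3, 54, 25, 17, 12, 67, 96, 99]


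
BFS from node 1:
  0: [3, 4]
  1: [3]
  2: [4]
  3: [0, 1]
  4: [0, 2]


Visit 1, enqueue [3]
Visit 3, enqueue [0]
Visit 0, enqueue [4]
Visit 4, enqueue [2]
Visit 2, enqueue []

BFS order: [1, 3, 0, 4, 2]


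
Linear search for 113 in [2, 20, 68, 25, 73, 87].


i=0: 2!=113
i=1: 20!=113
i=2: 68!=113
i=3: 25!=113
i=4: 73!=113
i=5: 87!=113

Not found, 6 comps


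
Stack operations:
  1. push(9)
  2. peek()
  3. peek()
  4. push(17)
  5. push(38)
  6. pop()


push(9) -> [9]
peek()->9
peek()->9
push(17) -> [9, 17]
push(38) -> [9, 17, 38]
pop()->38, [9, 17]

Final stack: [9, 17]


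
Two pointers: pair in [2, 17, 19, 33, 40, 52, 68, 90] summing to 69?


lo=0(2)+hi=7(90)=92
lo=0(2)+hi=6(68)=70
lo=0(2)+hi=5(52)=54
lo=1(17)+hi=5(52)=69

Yes: 17+52=69


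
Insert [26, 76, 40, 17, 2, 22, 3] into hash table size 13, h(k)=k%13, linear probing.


Insert 26: h=0 -> slot 0
Insert 76: h=11 -> slot 11
Insert 40: h=1 -> slot 1
Insert 17: h=4 -> slot 4
Insert 2: h=2 -> slot 2
Insert 22: h=9 -> slot 9
Insert 3: h=3 -> slot 3

Table: [26, 40, 2, 3, 17, None, None, None, None, 22, None, 76, None]


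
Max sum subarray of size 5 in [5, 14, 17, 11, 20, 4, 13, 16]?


[0:5]: 67
[1:6]: 66
[2:7]: 65
[3:8]: 64

Max: 67 at [0:5]


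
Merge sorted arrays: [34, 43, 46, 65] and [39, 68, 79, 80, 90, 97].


Take 34 from A
Take 39 from B
Take 43 from A
Take 46 from A
Take 65 from A

Merged: [34, 39, 43, 46, 65, 68, 79, 80, 90, 97]


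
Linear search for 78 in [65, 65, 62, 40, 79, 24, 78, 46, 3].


i=0: 65!=78
i=1: 65!=78
i=2: 62!=78
i=3: 40!=78
i=4: 79!=78
i=5: 24!=78
i=6: 78==78 found!

Found at 6, 7 comps


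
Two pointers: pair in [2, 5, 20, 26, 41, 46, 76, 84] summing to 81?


lo=0(2)+hi=7(84)=86
lo=0(2)+hi=6(76)=78
lo=1(5)+hi=6(76)=81

Yes: 5+76=81


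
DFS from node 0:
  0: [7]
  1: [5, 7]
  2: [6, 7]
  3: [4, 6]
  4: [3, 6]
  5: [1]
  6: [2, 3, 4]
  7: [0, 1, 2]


Visit 0, push [7]
Visit 7, push [2, 1]
Visit 1, push [5]
Visit 5, push []
Visit 2, push [6]
Visit 6, push [4, 3]
Visit 3, push [4]
Visit 4, push []

DFS order: [0, 7, 1, 5, 2, 6, 3, 4]


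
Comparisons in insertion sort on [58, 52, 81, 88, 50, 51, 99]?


Algorithm: insertion sort
Input: [58, 52, 81, 88, 50, 51, 99]
Sorted: [50, 51, 52, 58, 81, 88, 99]

13


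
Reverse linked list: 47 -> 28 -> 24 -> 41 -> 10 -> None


Step 1: curr=47, set curr.next=prev(None) | reversed so far: 47
Step 2: curr=28, set curr.next=prev(47) | reversed so far: 28 -> 47
Step 3: curr=24, set curr.next=prev(28) | reversed so far: 24 -> 28 -> 47
Step 4: curr=41, set curr.next=prev(24) | reversed so far: 41 -> 24 -> 28 -> 47
Step 5: curr=10, set curr.next=prev(41) | reversed so far: 10 -> 41 -> 24 -> 28 -> 47

10 -> 41 -> 24 -> 28 -> 47 -> None


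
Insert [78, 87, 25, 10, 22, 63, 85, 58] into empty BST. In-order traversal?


Insert 78: root
Insert 87: R from 78
Insert 25: L from 78
Insert 10: L from 78 -> L from 25
Insert 22: L from 78 -> L from 25 -> R from 10
Insert 63: L from 78 -> R from 25
Insert 85: R from 78 -> L from 87
Insert 58: L from 78 -> R from 25 -> L from 63

In-order: [10, 22, 25, 58, 63, 78, 85, 87]


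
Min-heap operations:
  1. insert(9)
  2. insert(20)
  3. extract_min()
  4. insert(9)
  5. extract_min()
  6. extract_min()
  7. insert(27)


insert(9) -> [9]
insert(20) -> [9, 20]
extract_min()->9, [20]
insert(9) -> [9, 20]
extract_min()->9, [20]
extract_min()->20, []
insert(27) -> [27]

Final heap: [27]


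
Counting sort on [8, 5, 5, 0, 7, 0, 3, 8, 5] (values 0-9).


Input: [8, 5, 5, 0, 7, 0, 3, 8, 5]
Counts: [2, 0, 0, 1, 0, 3, 0, 1, 2, 0]

Sorted: [0, 0, 3, 5, 5, 5, 7, 8, 8]


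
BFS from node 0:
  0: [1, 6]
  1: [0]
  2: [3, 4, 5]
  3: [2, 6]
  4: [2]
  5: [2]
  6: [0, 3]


Visit 0, enqueue [1, 6]
Visit 1, enqueue []
Visit 6, enqueue [3]
Visit 3, enqueue [2]
Visit 2, enqueue [4, 5]
Visit 4, enqueue []
Visit 5, enqueue []

BFS order: [0, 1, 6, 3, 2, 4, 5]


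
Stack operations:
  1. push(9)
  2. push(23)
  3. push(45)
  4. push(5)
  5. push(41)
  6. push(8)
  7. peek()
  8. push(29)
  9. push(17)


push(9) -> [9]
push(23) -> [9, 23]
push(45) -> [9, 23, 45]
push(5) -> [9, 23, 45, 5]
push(41) -> [9, 23, 45, 5, 41]
push(8) -> [9, 23, 45, 5, 41, 8]
peek()->8
push(29) -> [9, 23, 45, 5, 41, 8, 29]
push(17) -> [9, 23, 45, 5, 41, 8, 29, 17]

Final stack: [9, 23, 45, 5, 41, 8, 29, 17]


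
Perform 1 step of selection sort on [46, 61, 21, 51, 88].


Initial: [46, 61, 21, 51, 88]
Step 1: min=21 at 2
  Swap: [21, 61, 46, 51, 88]

After 1 step: [21, 61, 46, 51, 88]


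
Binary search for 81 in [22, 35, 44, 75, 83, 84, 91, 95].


Step 1: lo=0, hi=7, mid=3, val=75
Step 2: lo=4, hi=7, mid=5, val=84
Step 3: lo=4, hi=4, mid=4, val=83

Not found


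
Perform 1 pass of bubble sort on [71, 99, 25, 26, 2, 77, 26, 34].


Initial: [71, 99, 25, 26, 2, 77, 26, 34]
Pass 1: [71, 25, 26, 2, 77, 26, 34, 99] (6 swaps)

After 1 pass: [71, 25, 26, 2, 77, 26, 34, 99]


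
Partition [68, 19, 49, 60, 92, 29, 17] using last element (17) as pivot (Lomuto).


Pivot: 17
Place pivot at 0: [17, 19, 49, 60, 92, 29, 68]

Partitioned: [17, 19, 49, 60, 92, 29, 68]


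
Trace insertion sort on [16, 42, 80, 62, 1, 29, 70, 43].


Initial: [16, 42, 80, 62, 1, 29, 70, 43]
Insert 42: [16, 42, 80, 62, 1, 29, 70, 43]
Insert 80: [16, 42, 80, 62, 1, 29, 70, 43]
Insert 62: [16, 42, 62, 80, 1, 29, 70, 43]
Insert 1: [1, 16, 42, 62, 80, 29, 70, 43]
Insert 29: [1, 16, 29, 42, 62, 80, 70, 43]
Insert 70: [1, 16, 29, 42, 62, 70, 80, 43]
Insert 43: [1, 16, 29, 42, 43, 62, 70, 80]

Sorted: [1, 16, 29, 42, 43, 62, 70, 80]


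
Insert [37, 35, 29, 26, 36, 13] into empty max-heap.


Insert 37: [37]
Insert 35: [37, 35]
Insert 29: [37, 35, 29]
Insert 26: [37, 35, 29, 26]
Insert 36: [37, 36, 29, 26, 35]
Insert 13: [37, 36, 29, 26, 35, 13]

Final heap: [37, 36, 29, 26, 35, 13]


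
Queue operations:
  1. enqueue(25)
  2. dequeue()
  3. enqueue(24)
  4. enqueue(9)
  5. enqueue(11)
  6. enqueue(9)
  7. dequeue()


enqueue(25) -> [25]
dequeue()->25, []
enqueue(24) -> [24]
enqueue(9) -> [24, 9]
enqueue(11) -> [24, 9, 11]
enqueue(9) -> [24, 9, 11, 9]
dequeue()->24, [9, 11, 9]

Final queue: [9, 11, 9]


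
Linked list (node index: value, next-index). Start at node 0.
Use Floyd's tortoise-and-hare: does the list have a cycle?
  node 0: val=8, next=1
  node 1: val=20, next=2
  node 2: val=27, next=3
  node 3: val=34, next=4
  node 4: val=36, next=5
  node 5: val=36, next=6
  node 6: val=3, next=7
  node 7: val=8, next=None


Floyd's tortoise (slow, +1) and hare (fast, +2):
  init: slow=0, fast=0
  step 1: slow=1, fast=2
  step 2: slow=2, fast=4
  step 3: slow=3, fast=6
  step 4: fast 6->7->None, no cycle

Cycle: no


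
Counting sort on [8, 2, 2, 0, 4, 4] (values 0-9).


Input: [8, 2, 2, 0, 4, 4]
Counts: [1, 0, 2, 0, 2, 0, 0, 0, 1, 0]

Sorted: [0, 2, 2, 4, 4, 8]


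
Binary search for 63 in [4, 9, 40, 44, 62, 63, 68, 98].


Step 1: lo=0, hi=7, mid=3, val=44
Step 2: lo=4, hi=7, mid=5, val=63

Found at index 5


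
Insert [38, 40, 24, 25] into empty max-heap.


Insert 38: [38]
Insert 40: [40, 38]
Insert 24: [40, 38, 24]
Insert 25: [40, 38, 24, 25]

Final heap: [40, 38, 24, 25]


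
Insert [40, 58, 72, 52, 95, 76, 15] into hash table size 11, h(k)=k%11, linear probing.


Insert 40: h=7 -> slot 7
Insert 58: h=3 -> slot 3
Insert 72: h=6 -> slot 6
Insert 52: h=8 -> slot 8
Insert 95: h=7, 2 probes -> slot 9
Insert 76: h=10 -> slot 10
Insert 15: h=4 -> slot 4

Table: [None, None, None, 58, 15, None, 72, 40, 52, 95, 76]


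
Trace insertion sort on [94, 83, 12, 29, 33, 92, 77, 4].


Initial: [94, 83, 12, 29, 33, 92, 77, 4]
Insert 83: [83, 94, 12, 29, 33, 92, 77, 4]
Insert 12: [12, 83, 94, 29, 33, 92, 77, 4]
Insert 29: [12, 29, 83, 94, 33, 92, 77, 4]
Insert 33: [12, 29, 33, 83, 94, 92, 77, 4]
Insert 92: [12, 29, 33, 83, 92, 94, 77, 4]
Insert 77: [12, 29, 33, 77, 83, 92, 94, 4]
Insert 4: [4, 12, 29, 33, 77, 83, 92, 94]

Sorted: [4, 12, 29, 33, 77, 83, 92, 94]


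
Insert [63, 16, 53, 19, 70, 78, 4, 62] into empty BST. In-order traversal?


Insert 63: root
Insert 16: L from 63
Insert 53: L from 63 -> R from 16
Insert 19: L from 63 -> R from 16 -> L from 53
Insert 70: R from 63
Insert 78: R from 63 -> R from 70
Insert 4: L from 63 -> L from 16
Insert 62: L from 63 -> R from 16 -> R from 53

In-order: [4, 16, 19, 53, 62, 63, 70, 78]


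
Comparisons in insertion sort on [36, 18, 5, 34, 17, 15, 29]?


Algorithm: insertion sort
Input: [36, 18, 5, 34, 17, 15, 29]
Sorted: [5, 15, 17, 18, 29, 34, 36]

17


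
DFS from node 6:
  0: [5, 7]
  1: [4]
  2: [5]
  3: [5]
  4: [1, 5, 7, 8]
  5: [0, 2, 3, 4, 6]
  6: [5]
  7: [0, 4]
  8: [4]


Visit 6, push [5]
Visit 5, push [4, 3, 2, 0]
Visit 0, push [7]
Visit 7, push [4]
Visit 4, push [8, 1]
Visit 1, push []
Visit 8, push []
Visit 2, push []
Visit 3, push []

DFS order: [6, 5, 0, 7, 4, 1, 8, 2, 3]


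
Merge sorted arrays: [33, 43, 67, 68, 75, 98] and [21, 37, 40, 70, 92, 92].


Take 21 from B
Take 33 from A
Take 37 from B
Take 40 from B
Take 43 from A
Take 67 from A
Take 68 from A
Take 70 from B
Take 75 from A
Take 92 from B
Take 92 from B

Merged: [21, 33, 37, 40, 43, 67, 68, 70, 75, 92, 92, 98]


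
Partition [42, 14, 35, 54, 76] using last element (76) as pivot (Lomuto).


Pivot: 76
  42 <= 76: advance i (no swap)
  14 <= 76: advance i (no swap)
  35 <= 76: advance i (no swap)
  54 <= 76: advance i (no swap)
Place pivot at 4: [42, 14, 35, 54, 76]

Partitioned: [42, 14, 35, 54, 76]


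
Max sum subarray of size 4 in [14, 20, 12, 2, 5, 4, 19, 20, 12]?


[0:4]: 48
[1:5]: 39
[2:6]: 23
[3:7]: 30
[4:8]: 48
[5:9]: 55

Max: 55 at [5:9]


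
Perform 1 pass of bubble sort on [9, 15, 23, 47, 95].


Initial: [9, 15, 23, 47, 95]
Pass 1: [9, 15, 23, 47, 95] (0 swaps)

After 1 pass: [9, 15, 23, 47, 95]


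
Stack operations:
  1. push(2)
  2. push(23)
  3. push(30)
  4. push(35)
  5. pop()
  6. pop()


push(2) -> [2]
push(23) -> [2, 23]
push(30) -> [2, 23, 30]
push(35) -> [2, 23, 30, 35]
pop()->35, [2, 23, 30]
pop()->30, [2, 23]

Final stack: [2, 23]


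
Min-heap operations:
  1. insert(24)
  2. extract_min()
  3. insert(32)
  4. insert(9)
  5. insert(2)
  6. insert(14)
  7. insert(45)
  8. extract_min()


insert(24) -> [24]
extract_min()->24, []
insert(32) -> [32]
insert(9) -> [9, 32]
insert(2) -> [2, 32, 9]
insert(14) -> [2, 14, 9, 32]
insert(45) -> [2, 14, 9, 32, 45]
extract_min()->2, [9, 14, 45, 32]

Final heap: [9, 14, 45, 32]


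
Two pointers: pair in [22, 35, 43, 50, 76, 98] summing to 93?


lo=0(22)+hi=5(98)=120
lo=0(22)+hi=4(76)=98
lo=0(22)+hi=3(50)=72
lo=1(35)+hi=3(50)=85
lo=2(43)+hi=3(50)=93

Yes: 43+50=93


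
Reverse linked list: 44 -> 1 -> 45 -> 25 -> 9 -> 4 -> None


Step 1: curr=44, set curr.next=prev(None) | reversed so far: 44
Step 2: curr=1, set curr.next=prev(44) | reversed so far: 1 -> 44
Step 3: curr=45, set curr.next=prev(1) | reversed so far: 45 -> 1 -> 44
Step 4: curr=25, set curr.next=prev(45) | reversed so far: 25 -> 45 -> 1 -> 44
Step 5: curr=9, set curr.next=prev(25) | reversed so far: 9 -> 25 -> 45 -> 1 -> 44
Step 6: curr=4, set curr.next=prev(9) | reversed so far: 4 -> 9 -> 25 -> 45 -> 1 -> 44

4 -> 9 -> 25 -> 45 -> 1 -> 44 -> None


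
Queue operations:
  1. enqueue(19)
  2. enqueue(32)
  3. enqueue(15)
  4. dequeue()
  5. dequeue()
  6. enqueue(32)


enqueue(19) -> [19]
enqueue(32) -> [19, 32]
enqueue(15) -> [19, 32, 15]
dequeue()->19, [32, 15]
dequeue()->32, [15]
enqueue(32) -> [15, 32]

Final queue: [15, 32]


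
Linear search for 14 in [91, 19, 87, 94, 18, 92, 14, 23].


i=0: 91!=14
i=1: 19!=14
i=2: 87!=14
i=3: 94!=14
i=4: 18!=14
i=5: 92!=14
i=6: 14==14 found!

Found at 6, 7 comps


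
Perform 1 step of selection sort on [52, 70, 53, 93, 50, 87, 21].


Initial: [52, 70, 53, 93, 50, 87, 21]
Step 1: min=21 at 6
  Swap: [21, 70, 53, 93, 50, 87, 52]

After 1 step: [21, 70, 53, 93, 50, 87, 52]


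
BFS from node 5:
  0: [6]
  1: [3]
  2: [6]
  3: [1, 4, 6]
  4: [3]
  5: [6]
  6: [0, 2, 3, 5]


Visit 5, enqueue [6]
Visit 6, enqueue [0, 2, 3]
Visit 0, enqueue []
Visit 2, enqueue []
Visit 3, enqueue [1, 4]
Visit 1, enqueue []
Visit 4, enqueue []

BFS order: [5, 6, 0, 2, 3, 1, 4]


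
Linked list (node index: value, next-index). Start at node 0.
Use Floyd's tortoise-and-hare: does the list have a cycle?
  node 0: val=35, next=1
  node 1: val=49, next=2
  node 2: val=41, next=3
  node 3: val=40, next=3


Floyd's tortoise (slow, +1) and hare (fast, +2):
  init: slow=0, fast=0
  step 1: slow=1, fast=2
  step 2: slow=2, fast=3
  step 3: slow=3, fast=3
  slow == fast at node 3: cycle detected

Cycle: yes


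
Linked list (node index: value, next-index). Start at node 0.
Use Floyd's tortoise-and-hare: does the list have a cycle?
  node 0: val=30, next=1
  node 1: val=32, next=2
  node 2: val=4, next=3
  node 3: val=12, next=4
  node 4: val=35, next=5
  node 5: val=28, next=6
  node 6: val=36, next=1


Floyd's tortoise (slow, +1) and hare (fast, +2):
  init: slow=0, fast=0
  step 1: slow=1, fast=2
  step 2: slow=2, fast=4
  step 3: slow=3, fast=6
  step 4: slow=4, fast=2
  step 5: slow=5, fast=4
  step 6: slow=6, fast=6
  slow == fast at node 6: cycle detected

Cycle: yes


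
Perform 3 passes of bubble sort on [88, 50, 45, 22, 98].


Initial: [88, 50, 45, 22, 98]
Pass 1: [50, 45, 22, 88, 98] (3 swaps)
Pass 2: [45, 22, 50, 88, 98] (2 swaps)
Pass 3: [22, 45, 50, 88, 98] (1 swaps)

After 3 passes: [22, 45, 50, 88, 98]


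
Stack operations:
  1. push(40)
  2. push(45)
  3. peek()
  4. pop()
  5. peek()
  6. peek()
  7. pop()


push(40) -> [40]
push(45) -> [40, 45]
peek()->45
pop()->45, [40]
peek()->40
peek()->40
pop()->40, []

Final stack: []


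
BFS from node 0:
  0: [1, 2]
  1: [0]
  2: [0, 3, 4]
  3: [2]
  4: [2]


Visit 0, enqueue [1, 2]
Visit 1, enqueue []
Visit 2, enqueue [3, 4]
Visit 3, enqueue []
Visit 4, enqueue []

BFS order: [0, 1, 2, 3, 4]


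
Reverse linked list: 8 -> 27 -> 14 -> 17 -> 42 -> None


Step 1: curr=8, set curr.next=prev(None) | reversed so far: 8
Step 2: curr=27, set curr.next=prev(8) | reversed so far: 27 -> 8
Step 3: curr=14, set curr.next=prev(27) | reversed so far: 14 -> 27 -> 8
Step 4: curr=17, set curr.next=prev(14) | reversed so far: 17 -> 14 -> 27 -> 8
Step 5: curr=42, set curr.next=prev(17) | reversed so far: 42 -> 17 -> 14 -> 27 -> 8

42 -> 17 -> 14 -> 27 -> 8 -> None
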